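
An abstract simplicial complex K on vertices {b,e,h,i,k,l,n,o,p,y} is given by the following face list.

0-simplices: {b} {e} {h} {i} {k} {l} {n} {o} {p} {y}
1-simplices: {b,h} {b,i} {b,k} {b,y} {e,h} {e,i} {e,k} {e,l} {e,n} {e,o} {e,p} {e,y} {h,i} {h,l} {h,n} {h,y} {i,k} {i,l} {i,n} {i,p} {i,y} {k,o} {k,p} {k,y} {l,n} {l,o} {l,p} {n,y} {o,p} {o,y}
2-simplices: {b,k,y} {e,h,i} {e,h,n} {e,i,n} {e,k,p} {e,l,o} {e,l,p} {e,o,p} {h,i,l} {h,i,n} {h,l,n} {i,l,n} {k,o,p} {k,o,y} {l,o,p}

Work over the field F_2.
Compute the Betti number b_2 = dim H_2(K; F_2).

n_0=10 n_1=30 n_2=15  [Z2]
∂1: piv[bh,bi,bk,by,eh,el,en,eo,ep] rk=9  ker:ei,ek,ey,hi,hl,hn,hy,ik,il,in,ip,iy,ko,kp,ky,ln,lo,lp,ny,op,oy
∂2: piv[bky,ehi,ehn,ein,ekp,elo,elp,eop,hil,hln,kop,koy] rk=12  ker:hin,iln,lop
b_2=(15−12)−0=3

b_2=3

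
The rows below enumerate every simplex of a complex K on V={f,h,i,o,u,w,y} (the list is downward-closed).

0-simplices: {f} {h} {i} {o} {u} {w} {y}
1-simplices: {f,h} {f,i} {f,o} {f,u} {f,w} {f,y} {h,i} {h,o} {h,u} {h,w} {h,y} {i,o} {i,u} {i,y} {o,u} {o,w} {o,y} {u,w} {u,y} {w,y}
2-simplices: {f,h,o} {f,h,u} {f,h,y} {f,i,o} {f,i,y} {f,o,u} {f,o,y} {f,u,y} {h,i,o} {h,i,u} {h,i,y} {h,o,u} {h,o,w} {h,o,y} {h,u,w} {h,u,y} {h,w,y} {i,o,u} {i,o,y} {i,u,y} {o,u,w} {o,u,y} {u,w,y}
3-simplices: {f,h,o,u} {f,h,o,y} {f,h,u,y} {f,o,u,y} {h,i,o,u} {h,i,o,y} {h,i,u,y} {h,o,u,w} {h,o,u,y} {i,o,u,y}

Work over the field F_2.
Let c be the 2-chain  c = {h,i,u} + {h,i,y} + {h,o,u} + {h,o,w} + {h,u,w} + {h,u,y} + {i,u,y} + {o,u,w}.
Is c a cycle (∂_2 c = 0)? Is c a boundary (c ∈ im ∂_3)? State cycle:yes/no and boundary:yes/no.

n_0=7 n_1=20 n_2=23 n_3=10  [Z2]
∂1: piv[fh,fi,fo,fu,fw,fy] rk=6  ker:hi,ho,hu,hw,hy,io,iu,iy,ou,ow,oy,uw,uy,wy
∂2: piv[fho,fhu,fhy,fio,fiy,fou,foy,fuy,hio,hiu,how,huw,hwy] rk=13  ker:hiy,hou,hoy,huy,iou,ioy,iuy,ouw,ouy,uwy
∂3: piv[fhou,fhoy,fhuy,fouy,hiou,hioy,hiuy,houw] rk=8  ker:houy,iouy
∂2c = 0
c vs im∂3: reduces to 0 ⇒ boundary

cycle:yes boundary:yes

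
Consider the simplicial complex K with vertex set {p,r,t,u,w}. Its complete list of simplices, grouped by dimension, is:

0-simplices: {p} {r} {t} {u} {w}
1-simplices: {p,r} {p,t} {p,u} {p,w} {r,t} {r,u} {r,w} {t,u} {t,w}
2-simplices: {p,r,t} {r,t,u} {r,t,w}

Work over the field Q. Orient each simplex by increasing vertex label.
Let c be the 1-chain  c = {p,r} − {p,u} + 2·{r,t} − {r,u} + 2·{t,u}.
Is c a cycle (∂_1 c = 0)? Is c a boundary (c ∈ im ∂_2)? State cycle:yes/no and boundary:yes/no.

n_0=5 n_1=9 n_2=3  [Q]
∂1: piv[pr,pt,pu,pw] rk=4  ker:rt,ru,rw,tu,tw
∂2: piv[prt,rtu,rtw] rk=3
∂1c = 0
c vs im∂2: residual ≠ 0 ⇒ not boundary

cycle:yes boundary:no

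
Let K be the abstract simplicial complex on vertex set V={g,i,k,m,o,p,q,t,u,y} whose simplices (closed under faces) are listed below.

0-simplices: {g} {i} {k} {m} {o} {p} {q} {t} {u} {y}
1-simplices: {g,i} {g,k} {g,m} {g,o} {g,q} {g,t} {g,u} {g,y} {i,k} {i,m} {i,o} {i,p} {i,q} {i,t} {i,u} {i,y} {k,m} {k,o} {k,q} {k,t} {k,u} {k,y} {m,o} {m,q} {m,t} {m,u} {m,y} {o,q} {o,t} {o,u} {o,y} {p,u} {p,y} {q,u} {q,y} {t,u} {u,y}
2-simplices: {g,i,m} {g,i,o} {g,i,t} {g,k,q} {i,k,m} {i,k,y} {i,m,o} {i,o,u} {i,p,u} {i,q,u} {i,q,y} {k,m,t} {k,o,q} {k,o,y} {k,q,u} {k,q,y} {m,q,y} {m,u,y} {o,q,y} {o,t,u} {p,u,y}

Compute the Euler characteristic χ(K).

χ(K)=-6

n_0=10 n_1=37 n_2=21
χ=+10−37+21=-6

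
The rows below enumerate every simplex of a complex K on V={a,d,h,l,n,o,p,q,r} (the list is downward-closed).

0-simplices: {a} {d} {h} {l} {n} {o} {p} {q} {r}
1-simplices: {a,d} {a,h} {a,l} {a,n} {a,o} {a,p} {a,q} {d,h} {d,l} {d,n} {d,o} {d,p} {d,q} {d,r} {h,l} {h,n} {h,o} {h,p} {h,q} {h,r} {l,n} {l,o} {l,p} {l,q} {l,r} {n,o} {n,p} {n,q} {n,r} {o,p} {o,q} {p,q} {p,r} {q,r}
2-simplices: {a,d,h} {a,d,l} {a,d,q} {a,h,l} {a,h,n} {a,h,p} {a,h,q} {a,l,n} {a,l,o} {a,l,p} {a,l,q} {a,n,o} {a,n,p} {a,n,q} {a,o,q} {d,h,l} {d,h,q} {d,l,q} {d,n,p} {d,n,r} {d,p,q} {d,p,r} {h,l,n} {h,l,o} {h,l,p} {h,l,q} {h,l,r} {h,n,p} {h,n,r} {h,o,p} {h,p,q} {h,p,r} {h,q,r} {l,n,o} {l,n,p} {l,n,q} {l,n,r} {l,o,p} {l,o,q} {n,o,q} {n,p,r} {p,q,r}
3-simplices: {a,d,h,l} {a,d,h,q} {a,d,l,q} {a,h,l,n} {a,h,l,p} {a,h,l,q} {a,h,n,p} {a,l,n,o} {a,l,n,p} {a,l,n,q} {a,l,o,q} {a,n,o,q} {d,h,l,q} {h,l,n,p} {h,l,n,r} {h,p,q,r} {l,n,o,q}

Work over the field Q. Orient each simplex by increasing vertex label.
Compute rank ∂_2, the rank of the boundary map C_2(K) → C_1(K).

n_0=9 n_1=34 n_2=42 n_3=17  [Q]
∂1: piv[ad,ah,al,an,ao,ap,aq,dr] rk=8  ker:dh,dl,dn,do,dp,dq,hl,hn,ho,hp,hq,hr,ln,lo,lp,lq,lr,no,np,nq,nr,op,oq,pq,pr,qr
∂2: piv[adh,adl,adq,ahl,ahn,ahp,ahq,aln,alo,alp,alq,ano,anp,anq,aoq,dnp,dnr,dpq,dpr,hlo,hlr,hnr,hop,hpq,hqr] rk=25  ker:dhl,dhq,dlq,hln,hlp,hlq,hnp,hpr,lno,lnp,lnq,lnr,lop,loq,noq,npr,pqr
∂3: piv[adhl,adhq,adlq,ahln,ahlp,ahlq,ahnp,alno,alnp,alnq,aloq,anoq,hlnr,hpqr] rk=14  ker:dhlq,hlnp,lnoq
rk∂_2=25

rank∂_2=25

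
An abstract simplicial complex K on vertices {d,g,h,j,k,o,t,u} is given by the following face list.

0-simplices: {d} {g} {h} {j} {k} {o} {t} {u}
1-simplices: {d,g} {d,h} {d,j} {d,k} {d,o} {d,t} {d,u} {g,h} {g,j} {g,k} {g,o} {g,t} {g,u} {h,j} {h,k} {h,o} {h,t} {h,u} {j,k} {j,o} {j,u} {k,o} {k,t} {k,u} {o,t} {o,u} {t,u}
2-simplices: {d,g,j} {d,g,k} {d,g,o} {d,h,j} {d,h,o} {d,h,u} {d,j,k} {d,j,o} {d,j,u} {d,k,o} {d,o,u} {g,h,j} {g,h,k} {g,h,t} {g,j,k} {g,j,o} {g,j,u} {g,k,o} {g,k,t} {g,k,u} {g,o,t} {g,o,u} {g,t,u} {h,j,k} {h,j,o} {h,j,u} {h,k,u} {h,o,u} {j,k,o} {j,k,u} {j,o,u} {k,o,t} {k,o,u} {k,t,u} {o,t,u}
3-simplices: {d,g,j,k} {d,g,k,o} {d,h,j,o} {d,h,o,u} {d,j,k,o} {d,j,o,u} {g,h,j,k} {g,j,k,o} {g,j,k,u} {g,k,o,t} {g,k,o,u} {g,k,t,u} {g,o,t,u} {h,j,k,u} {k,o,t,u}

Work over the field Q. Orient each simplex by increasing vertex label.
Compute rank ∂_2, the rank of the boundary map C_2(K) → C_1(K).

rank∂_2=19

n_0=8 n_1=27 n_2=35 n_3=15  [Q]
∂1: piv[dg,dh,dj,dk,do,dt,du] rk=7  ker:gh,gj,gk,go,gt,gu,hj,hk,ho,ht,hu,jk,jo,ju,ko,kt,ku,ot,ou,tu
∂2: piv[dgj,dgk,dgo,dhj,dho,dhu,djk,djo,dju,dko,dou,ghj,ghk,ght,gju,gkt,gku,got,gtu] rk=19  ker:gjk,gjo,gko,gou,hjk,hjo,hju,hku,hou,jko,jku,jou,kot,kou,ktu,otu
∂3: piv[dgjk,dgko,dhjo,dhou,djko,djou,ghjk,gjko,gjku,gkot,gkou,gktu,gotu,hjku] rk=14  ker:kotu
rk∂_2=19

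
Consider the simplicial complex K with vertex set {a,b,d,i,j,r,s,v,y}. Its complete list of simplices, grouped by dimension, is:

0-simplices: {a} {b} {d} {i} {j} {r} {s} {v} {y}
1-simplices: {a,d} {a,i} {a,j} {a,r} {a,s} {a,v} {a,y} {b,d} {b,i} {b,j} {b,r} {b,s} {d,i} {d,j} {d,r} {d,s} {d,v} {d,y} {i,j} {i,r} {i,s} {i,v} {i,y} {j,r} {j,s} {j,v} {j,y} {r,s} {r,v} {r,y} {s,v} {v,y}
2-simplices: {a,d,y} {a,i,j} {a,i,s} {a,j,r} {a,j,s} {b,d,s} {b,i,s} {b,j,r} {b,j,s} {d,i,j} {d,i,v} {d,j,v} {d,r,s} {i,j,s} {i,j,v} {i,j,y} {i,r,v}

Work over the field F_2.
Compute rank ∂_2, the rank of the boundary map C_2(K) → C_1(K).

rank∂_2=15

n_0=9 n_1=32 n_2=17  [Z2]
∂1: piv[ad,ai,aj,ar,as,av,ay,bd] rk=8  ker:bi,bj,br,bs,di,dj,dr,ds,dv,dy,ij,ir,is,iv,iy,jr,js,jv,jy,rs,rv,ry,sv,vy
∂2: piv[ady,aij,ais,ajr,ajs,bds,bis,bjr,bjs,dij,div,djv,drs,ijy,irv] rk=15  ker:ijs,ijv
rk∂_2=15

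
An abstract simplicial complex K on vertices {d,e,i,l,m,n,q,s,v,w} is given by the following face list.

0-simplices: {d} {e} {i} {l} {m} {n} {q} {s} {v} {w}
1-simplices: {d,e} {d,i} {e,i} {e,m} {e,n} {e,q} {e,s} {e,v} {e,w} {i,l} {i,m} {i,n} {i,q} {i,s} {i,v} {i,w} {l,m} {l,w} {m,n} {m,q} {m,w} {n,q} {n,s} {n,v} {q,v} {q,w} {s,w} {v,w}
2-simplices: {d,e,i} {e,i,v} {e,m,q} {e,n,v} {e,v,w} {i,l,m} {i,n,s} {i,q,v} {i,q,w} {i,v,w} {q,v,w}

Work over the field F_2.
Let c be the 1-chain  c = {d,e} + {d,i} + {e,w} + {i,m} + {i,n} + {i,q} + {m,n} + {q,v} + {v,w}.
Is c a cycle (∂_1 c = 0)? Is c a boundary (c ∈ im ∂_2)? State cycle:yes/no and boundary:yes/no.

cycle:yes boundary:no

n_0=10 n_1=28 n_2=11  [Z2]
∂1: piv[de,di,em,en,eq,es,ev,ew,il] rk=9  ker:ei,im,in,iq,is,iv,iw,lm,lw,mn,mq,mw,nq,ns,nv,qv,qw,sw,vw
∂2: piv[dei,eiv,emq,env,evw,ilm,ins,iqv,iqw,ivw] rk=10  ker:qvw
∂1c = 0
c vs im∂2: residual ≠ 0 ⇒ not boundary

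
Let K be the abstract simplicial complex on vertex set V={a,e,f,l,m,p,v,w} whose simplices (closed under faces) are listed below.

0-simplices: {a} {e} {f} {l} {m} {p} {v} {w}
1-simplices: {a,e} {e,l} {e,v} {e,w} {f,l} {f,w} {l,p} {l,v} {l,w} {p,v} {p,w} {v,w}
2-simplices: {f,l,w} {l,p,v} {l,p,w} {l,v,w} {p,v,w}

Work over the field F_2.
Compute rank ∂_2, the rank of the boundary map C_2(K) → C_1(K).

n_0=8 n_1=12 n_2=5  [Z2]
∂1: piv[ae,el,ev,ew,fl,lp] rk=6  ker:fw,lv,lw,pv,pw,vw
∂2: piv[flw,lpv,lpw,lvw] rk=4  ker:pvw
rk∂_2=4

rank∂_2=4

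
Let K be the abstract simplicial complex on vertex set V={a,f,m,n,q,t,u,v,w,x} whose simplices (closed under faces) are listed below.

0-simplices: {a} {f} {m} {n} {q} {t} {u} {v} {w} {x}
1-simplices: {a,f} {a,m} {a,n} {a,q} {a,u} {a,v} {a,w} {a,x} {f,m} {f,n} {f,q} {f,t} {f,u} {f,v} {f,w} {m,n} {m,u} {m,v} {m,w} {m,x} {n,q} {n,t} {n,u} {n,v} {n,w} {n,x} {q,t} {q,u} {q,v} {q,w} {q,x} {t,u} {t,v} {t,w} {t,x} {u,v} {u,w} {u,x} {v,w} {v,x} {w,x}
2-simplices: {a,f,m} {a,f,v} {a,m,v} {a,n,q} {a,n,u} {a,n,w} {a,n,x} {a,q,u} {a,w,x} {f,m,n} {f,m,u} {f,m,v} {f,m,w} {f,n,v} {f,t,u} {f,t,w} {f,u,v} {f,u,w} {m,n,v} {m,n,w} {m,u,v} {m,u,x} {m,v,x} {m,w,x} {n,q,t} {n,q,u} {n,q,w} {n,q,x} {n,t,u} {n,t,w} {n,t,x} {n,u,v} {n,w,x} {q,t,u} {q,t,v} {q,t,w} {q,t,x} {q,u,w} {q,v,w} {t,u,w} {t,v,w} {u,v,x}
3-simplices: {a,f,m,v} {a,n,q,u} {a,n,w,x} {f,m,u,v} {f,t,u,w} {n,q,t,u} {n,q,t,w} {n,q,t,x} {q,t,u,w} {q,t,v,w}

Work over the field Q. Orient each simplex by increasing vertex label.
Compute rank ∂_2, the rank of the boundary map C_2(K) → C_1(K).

rank∂_2=29

n_0=10 n_1=41 n_2=42 n_3=10  [Q]
∂1: piv[af,am,an,aq,au,av,aw,ax,ft] rk=9  ker:fm,fn,fq,fu,fv,fw,mn,mu,mv,mw,mx,nq,nt,nu,nv,nw,nx,qt,qu,qv,qw,qx,tu,tv,tw,tx,uv,uw,ux,vw,vx,wx
∂2: piv[afm,afv,amv,anq,anu,anw,anx,aqu,awx,fmn,fmu,fmw,fnv,ftu,ftw,fuv,fuw,mnw,mux,mvx,mwx,nqt,nqw,nqx,ntu,ntw,ntx,qtv,qvw] rk=29  ker:fmv,mnv,muv,nqu,nuv,nwx,qtu,qtw,qtx,quw,tuw,tvw,uvx
∂3: piv[afmv,anqu,anwx,fmuv,ftuw,nqtu,nqtw,nqtx,qtuw,qtvw] rk=10
rk∂_2=29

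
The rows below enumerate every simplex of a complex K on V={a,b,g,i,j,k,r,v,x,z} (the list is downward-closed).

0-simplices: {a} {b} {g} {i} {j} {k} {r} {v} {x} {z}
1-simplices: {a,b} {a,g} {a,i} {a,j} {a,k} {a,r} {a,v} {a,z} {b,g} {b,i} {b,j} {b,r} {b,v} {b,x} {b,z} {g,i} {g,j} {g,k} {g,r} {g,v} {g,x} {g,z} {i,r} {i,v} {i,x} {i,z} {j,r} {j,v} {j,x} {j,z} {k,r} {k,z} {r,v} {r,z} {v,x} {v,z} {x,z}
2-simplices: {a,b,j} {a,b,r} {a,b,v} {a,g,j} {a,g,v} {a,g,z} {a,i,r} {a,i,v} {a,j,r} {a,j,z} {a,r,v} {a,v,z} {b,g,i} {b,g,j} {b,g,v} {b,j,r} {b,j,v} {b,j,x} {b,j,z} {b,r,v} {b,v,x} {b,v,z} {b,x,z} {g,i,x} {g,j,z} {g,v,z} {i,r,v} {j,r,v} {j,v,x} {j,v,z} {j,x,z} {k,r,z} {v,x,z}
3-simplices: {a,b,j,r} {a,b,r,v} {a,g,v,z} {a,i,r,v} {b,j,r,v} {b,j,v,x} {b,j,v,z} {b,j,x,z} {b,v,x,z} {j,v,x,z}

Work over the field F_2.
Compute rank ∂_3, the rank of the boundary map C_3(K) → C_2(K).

rank∂_3=9

n_0=10 n_1=37 n_2=33 n_3=10  [Z2]
∂1: piv[ab,ag,ai,aj,ak,ar,av,az,bx] rk=9  ker:bg,bi,bj,br,bv,bz,gi,gj,gk,gr,gv,gx,gz,ir,iv,ix,iz,jr,jv,jx,jz,kr,kz,rv,rz,vx,vz,xz
∂2: piv[abj,abr,abv,agj,agv,agz,air,aiv,ajr,ajz,arv,avz,bgi,bgj,bjv,bjx,bjz,bvx,bxz,gix,krz] rk=21  ker:bgv,bjr,brv,bvz,gjz,gvz,irv,jrv,jvx,jvz,jxz,vxz
∂3: piv[abjr,abrv,agvz,airv,bjrv,bjvx,bjvz,bjxz,bvxz] rk=9  ker:jvxz
rk∂_3=9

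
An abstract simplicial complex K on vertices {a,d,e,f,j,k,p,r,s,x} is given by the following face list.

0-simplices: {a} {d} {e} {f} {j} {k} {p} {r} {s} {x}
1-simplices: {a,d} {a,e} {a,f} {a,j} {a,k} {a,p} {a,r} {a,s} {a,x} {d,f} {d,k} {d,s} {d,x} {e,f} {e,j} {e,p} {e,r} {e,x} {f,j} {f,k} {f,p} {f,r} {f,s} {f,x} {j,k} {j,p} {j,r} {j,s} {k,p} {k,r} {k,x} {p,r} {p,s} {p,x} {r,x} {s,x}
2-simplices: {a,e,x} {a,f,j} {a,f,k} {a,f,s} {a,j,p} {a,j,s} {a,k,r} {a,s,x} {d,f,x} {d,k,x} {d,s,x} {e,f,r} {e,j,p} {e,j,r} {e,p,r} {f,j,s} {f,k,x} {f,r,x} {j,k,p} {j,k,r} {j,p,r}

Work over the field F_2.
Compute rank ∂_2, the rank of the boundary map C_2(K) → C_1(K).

n_0=10 n_1=36 n_2=21  [Z2]
∂1: piv[ad,ae,af,aj,ak,ap,ar,as,ax] rk=9  ker:df,dk,ds,dx,ef,ej,ep,er,ex,fj,fk,fp,fr,fs,fx,jk,jp,jr,js,kp,kr,kx,pr,ps,px,rx,sx
∂2: piv[aex,afj,afk,afs,ajp,ajs,akr,asx,dfx,dkx,dsx,efr,ejp,ejr,epr,fkx,frx,jkp,jkr] rk=19  ker:fjs,jpr
rk∂_2=19

rank∂_2=19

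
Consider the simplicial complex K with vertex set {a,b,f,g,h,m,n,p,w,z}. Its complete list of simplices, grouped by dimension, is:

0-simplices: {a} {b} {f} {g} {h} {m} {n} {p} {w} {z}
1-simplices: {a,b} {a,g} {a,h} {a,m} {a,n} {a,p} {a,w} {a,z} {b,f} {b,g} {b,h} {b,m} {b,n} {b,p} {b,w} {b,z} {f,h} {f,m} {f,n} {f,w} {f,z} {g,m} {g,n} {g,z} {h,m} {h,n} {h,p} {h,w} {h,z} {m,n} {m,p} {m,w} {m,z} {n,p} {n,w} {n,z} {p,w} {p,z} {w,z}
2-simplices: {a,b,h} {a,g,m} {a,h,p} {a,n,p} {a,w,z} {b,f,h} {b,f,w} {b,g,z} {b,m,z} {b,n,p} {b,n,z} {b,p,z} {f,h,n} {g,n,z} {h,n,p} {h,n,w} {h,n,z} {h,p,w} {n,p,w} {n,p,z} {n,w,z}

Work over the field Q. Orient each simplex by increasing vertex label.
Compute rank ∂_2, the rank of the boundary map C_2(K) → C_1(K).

n_0=10 n_1=39 n_2=21  [Q]
∂1: piv[ab,ag,ah,am,an,ap,aw,az,bf] rk=9  ker:bg,bh,bm,bn,bp,bw,bz,fh,fm,fn,fw,fz,gm,gn,gz,hm,hn,hp,hw,hz,mn,mp,mw,mz,np,nw,nz,pw,pz,wz
∂2: piv[abh,agm,ahp,anp,awz,bfh,bfw,bgz,bmz,bnp,bnz,bpz,fhn,gnz,hnp,hnw,hnz,hpw,nwz] rk=19  ker:npw,npz
rk∂_2=19

rank∂_2=19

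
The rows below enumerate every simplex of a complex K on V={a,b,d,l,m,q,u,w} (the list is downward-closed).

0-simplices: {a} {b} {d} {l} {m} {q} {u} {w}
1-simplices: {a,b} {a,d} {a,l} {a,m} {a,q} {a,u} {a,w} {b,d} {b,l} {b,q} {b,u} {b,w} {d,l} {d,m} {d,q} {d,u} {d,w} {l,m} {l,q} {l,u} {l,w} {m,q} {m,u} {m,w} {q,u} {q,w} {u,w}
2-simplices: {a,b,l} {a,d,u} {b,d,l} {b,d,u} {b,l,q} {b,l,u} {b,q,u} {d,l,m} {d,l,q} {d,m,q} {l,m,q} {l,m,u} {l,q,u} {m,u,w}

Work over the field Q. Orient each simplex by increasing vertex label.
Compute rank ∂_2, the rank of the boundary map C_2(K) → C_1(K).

rank∂_2=12

n_0=8 n_1=27 n_2=14  [Q]
∂1: piv[ab,ad,al,am,aq,au,aw] rk=7  ker:bd,bl,bq,bu,bw,dl,dm,dq,du,dw,lm,lq,lu,lw,mq,mu,mw,qu,qw,uw
∂2: piv[abl,adu,bdl,bdu,blq,blu,bqu,dlm,dlq,dmq,lmu,muw] rk=12  ker:lmq,lqu
rk∂_2=12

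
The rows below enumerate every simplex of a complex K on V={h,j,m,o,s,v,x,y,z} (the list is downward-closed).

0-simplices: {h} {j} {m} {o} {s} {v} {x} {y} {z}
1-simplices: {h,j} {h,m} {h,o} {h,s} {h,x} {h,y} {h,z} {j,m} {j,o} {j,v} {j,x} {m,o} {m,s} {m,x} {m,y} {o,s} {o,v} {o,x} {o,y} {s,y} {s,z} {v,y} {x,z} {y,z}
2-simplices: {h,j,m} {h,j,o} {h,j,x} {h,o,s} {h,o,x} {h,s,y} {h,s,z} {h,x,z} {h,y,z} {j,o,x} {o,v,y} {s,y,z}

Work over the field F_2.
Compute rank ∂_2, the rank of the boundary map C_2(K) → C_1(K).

n_0=9 n_1=24 n_2=12  [Z2]
∂1: piv[hj,hm,ho,hs,hx,hy,hz,jv] rk=8  ker:jm,jo,jx,mo,ms,mx,my,os,ov,ox,oy,sy,sz,vy,xz,yz
∂2: piv[hjm,hjo,hjx,hos,hox,hsy,hsz,hxz,hyz,ovy] rk=10  ker:jox,syz
rk∂_2=10

rank∂_2=10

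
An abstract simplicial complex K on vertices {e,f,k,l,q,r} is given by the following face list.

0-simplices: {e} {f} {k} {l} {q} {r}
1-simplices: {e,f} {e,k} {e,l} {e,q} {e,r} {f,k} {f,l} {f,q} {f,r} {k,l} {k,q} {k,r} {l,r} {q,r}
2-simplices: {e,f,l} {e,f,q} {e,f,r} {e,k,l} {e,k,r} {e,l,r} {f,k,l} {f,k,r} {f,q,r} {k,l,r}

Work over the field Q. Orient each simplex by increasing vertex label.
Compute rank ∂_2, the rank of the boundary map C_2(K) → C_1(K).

rank∂_2=8

n_0=6 n_1=14 n_2=10  [Q]
∂1: piv[ef,ek,el,eq,er] rk=5  ker:fk,fl,fq,fr,kl,kq,kr,lr,qr
∂2: piv[efl,efq,efr,ekl,ekr,elr,fkl,fqr] rk=8  ker:fkr,klr
rk∂_2=8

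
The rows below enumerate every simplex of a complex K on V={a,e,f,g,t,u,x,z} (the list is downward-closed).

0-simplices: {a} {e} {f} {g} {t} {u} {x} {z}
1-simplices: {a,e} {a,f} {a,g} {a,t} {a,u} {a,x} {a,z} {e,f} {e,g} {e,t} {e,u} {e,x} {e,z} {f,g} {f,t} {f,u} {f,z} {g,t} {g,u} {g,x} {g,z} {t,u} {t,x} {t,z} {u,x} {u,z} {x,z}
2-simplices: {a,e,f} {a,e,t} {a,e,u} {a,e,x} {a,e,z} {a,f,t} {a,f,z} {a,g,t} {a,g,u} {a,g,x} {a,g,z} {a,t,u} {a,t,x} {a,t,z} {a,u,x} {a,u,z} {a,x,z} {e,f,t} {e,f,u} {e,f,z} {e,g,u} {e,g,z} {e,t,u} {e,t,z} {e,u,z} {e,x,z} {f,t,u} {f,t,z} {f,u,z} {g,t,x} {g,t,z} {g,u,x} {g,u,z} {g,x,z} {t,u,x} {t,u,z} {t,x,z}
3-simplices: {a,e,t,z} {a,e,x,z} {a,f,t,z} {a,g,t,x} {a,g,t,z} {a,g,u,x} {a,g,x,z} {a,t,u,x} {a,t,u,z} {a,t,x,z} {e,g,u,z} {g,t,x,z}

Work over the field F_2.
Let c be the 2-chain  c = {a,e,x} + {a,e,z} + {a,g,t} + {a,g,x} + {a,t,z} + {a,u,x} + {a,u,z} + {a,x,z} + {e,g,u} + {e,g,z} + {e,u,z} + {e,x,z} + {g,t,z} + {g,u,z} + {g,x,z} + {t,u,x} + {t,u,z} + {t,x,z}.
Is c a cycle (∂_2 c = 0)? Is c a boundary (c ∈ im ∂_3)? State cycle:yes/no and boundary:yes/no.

n_0=8 n_1=27 n_2=37 n_3=12  [Z2]
∂1: piv[ae,af,ag,at,au,ax,az] rk=7  ker:ef,eg,et,eu,ex,ez,fg,ft,fu,fz,gt,gu,gx,gz,tu,tx,tz,ux,uz,xz
∂2: piv[aef,aet,aeu,aex,aez,aft,afz,agt,agu,agx,agz,atu,atx,atz,aux,auz,axz,efu,egu] rk=19  ker:eft,efz,egz,etu,etz,euz,exz,ftu,ftz,fuz,gtx,gtz,gux,guz,gxz,tux,tuz,txz
∂3: piv[aetz,aexz,aftz,agtx,agtz,agux,agxz,atux,atuz,atxz,eguz] rk=11  ker:gtxz
∂2c = 0
c vs im∂3: reduces to 0 ⇒ boundary

cycle:yes boundary:yes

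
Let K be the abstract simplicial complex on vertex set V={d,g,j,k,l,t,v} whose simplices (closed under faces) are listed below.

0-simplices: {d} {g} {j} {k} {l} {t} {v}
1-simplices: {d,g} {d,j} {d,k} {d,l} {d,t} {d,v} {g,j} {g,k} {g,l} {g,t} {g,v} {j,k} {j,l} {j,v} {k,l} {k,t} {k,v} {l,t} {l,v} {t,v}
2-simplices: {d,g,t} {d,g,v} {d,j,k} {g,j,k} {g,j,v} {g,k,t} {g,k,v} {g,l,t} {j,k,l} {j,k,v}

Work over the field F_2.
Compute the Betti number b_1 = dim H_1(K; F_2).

n_0=7 n_1=20 n_2=10  [Z2]
∂1: piv[dg,dj,dk,dl,dt,dv] rk=6  ker:gj,gk,gl,gt,gv,jk,jl,jv,kl,kt,kv,lt,lv,tv
∂2: piv[dgt,dgv,djk,gjk,gjv,gkt,gkv,glt,jkl] rk=9  ker:jkv
b_1=(20−6)−9=5

b_1=5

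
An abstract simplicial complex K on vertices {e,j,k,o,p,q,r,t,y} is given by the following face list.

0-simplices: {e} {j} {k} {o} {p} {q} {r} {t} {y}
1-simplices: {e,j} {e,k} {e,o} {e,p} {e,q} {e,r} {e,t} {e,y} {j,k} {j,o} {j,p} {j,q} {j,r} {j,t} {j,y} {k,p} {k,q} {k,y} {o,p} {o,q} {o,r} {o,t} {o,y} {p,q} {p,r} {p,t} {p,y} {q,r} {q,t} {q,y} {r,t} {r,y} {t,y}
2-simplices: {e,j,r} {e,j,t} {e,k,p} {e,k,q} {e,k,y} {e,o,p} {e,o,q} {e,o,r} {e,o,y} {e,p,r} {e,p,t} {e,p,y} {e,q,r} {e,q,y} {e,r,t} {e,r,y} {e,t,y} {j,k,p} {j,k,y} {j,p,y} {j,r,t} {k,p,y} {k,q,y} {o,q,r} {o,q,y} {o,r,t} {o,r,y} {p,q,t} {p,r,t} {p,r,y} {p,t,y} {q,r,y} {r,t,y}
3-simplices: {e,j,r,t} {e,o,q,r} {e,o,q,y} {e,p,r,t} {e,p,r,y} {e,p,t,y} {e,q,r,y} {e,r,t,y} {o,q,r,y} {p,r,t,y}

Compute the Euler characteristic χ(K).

χ(K)=-1

n_0=9 n_1=33 n_2=33 n_3=10
χ=+9−33+33−10=-1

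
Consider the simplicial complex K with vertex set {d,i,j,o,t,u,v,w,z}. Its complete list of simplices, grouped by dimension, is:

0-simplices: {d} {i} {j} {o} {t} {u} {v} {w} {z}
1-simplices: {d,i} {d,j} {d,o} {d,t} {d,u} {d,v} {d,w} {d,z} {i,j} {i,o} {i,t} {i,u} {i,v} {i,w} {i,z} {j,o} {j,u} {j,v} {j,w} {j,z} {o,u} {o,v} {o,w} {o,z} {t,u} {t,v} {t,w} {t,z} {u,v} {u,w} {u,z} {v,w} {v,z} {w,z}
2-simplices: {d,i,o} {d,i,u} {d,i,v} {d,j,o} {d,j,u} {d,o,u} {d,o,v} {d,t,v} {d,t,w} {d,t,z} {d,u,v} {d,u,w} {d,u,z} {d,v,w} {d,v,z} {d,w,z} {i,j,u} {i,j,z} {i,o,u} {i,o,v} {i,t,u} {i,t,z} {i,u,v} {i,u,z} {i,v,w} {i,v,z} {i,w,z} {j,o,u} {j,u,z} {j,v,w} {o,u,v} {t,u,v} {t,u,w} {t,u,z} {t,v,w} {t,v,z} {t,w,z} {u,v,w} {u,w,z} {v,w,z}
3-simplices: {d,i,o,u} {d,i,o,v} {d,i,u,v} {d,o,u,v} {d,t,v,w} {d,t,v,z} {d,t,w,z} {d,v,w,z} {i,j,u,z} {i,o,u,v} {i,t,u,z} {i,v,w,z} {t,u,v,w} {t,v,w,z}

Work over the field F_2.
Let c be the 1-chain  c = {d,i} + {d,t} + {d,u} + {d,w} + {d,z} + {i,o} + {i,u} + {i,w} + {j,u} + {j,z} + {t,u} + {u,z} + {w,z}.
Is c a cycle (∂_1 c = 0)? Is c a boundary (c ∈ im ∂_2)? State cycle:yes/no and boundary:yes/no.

cycle:no boundary:no

n_0=9 n_1=34 n_2=40 n_3=14  [Z2]
∂1: piv[di,dj,do,dt,du,dv,dw,dz] rk=8  ker:ij,io,it,iu,iv,iw,iz,jo,ju,jv,jw,jz,ou,ov,ow,oz,tu,tv,tw,tz,uv,uw,uz,vw,vz,wz
∂2: piv[dio,diu,div,djo,dju,dou,dov,dtv,dtw,dtz,duv,duw,duz,dvw,dvz,dwz,iju,ijz,itu,itz,iuz,ivw,jvw] rk=23  ker:iou,iov,iuv,ivz,iwz,jou,juz,ouv,tuv,tuw,tuz,tvw,tvz,twz,uvw,uwz,vwz
∂3: piv[diou,diov,diuv,douv,dtvw,dtvz,dtwz,dvwz,ijuz,ituz,ivwz,tuvw] rk=12  ker:iouv,tvwz
∂1c = {d} + {o} + {u} + {w}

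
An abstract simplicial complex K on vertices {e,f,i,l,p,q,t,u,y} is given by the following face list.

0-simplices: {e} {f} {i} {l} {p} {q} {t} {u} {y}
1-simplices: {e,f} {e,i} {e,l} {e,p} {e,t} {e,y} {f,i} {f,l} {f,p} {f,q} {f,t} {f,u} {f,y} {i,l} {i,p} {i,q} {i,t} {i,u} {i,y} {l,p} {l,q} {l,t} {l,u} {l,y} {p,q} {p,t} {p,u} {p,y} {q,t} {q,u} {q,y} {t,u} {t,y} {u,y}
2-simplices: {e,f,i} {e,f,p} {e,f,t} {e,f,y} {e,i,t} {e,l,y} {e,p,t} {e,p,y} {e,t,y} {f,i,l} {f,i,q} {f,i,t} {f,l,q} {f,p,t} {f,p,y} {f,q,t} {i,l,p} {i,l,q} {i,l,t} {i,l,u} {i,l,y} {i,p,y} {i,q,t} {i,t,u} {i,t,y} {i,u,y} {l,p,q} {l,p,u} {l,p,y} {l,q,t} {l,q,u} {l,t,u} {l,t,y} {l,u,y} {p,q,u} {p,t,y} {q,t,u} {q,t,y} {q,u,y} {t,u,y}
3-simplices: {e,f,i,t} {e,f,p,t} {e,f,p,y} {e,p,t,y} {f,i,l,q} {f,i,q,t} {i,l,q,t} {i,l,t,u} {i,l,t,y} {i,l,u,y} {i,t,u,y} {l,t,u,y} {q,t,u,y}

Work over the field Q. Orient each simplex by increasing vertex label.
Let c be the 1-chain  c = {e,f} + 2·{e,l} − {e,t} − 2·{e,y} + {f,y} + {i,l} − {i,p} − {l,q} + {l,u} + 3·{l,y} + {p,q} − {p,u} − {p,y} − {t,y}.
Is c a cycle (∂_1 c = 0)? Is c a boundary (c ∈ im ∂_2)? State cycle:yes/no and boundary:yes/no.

cycle:yes boundary:yes

n_0=9 n_1=34 n_2=40 n_3=13  [Q]
∂1: piv[ef,ei,el,ep,et,ey,fq,fu] rk=8  ker:fi,fl,fp,ft,fy,il,ip,iq,it,iu,iy,lp,lq,lt,lu,ly,pq,pt,pu,py,qt,qu,qy,tu,ty,uy
∂2: piv[efi,efp,eft,efy,eit,ely,ept,epy,ety,fil,fiq,flq,fqt,ilp,ilt,ilu,ily,ipy,itu,ity,iuy,lpq,lpu,lqu,qty] rk=25  ker:fit,fpt,fpy,ilq,iqt,lpy,lqt,ltu,lty,luy,pqu,pty,qtu,quy,tuy
∂3: piv[efit,efpt,efpy,epty,filq,fiqt,ilqt,iltu,ilty,iluy,ituy,qtuy] rk=12  ker:ltuy
∂1c = 0
c vs im∂2: reduces to 0 ⇒ boundary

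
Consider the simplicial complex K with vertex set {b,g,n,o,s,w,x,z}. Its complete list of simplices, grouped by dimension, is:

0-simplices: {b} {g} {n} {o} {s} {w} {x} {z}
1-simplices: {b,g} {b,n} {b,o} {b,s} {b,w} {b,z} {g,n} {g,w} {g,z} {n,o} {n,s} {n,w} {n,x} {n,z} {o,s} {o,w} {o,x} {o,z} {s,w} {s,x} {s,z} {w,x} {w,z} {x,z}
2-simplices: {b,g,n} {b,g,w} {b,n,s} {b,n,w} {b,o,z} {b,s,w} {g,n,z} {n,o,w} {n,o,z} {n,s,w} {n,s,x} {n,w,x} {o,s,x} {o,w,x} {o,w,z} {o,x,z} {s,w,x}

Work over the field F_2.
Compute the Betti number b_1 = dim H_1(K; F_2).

b_1=2

n_0=8 n_1=24 n_2=17  [Z2]
∂1: piv[bg,bn,bo,bs,bw,bz,nx] rk=7  ker:gn,gw,gz,no,ns,nw,nz,os,ow,ox,oz,sw,sx,sz,wx,wz,xz
∂2: piv[bgn,bgw,bns,bnw,boz,bsw,gnz,now,noz,nsx,nwx,osx,owx,owz,oxz] rk=15  ker:nsw,swx
b_1=(24−7)−15=2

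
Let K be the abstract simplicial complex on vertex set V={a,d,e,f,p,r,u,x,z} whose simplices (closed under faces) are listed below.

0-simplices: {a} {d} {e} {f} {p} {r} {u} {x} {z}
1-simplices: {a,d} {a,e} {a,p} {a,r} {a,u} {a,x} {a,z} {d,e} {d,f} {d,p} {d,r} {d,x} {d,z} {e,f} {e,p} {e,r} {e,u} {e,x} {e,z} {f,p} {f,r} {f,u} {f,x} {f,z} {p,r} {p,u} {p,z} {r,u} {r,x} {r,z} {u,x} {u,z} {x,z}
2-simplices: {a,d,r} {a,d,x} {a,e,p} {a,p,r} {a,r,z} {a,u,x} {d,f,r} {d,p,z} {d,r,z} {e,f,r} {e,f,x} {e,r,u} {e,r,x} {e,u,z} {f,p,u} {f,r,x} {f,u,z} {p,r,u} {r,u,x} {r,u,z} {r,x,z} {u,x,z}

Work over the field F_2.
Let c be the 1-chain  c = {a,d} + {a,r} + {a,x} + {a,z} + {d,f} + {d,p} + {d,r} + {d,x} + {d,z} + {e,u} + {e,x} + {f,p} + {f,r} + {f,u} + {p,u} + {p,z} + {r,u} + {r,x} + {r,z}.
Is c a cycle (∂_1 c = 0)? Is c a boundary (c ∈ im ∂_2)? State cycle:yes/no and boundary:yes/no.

n_0=9 n_1=33 n_2=22  [Z2]
∂1: piv[ad,ae,ap,ar,au,ax,az,df] rk=8  ker:de,dp,dr,dx,dz,ef,ep,er,eu,ex,ez,fp,fr,fu,fx,fz,pr,pu,pz,ru,rx,rz,ux,uz,xz
∂2: piv[adr,adx,aep,apr,arz,aux,dfr,dpz,drz,efr,efx,eru,erx,euz,fpu,fuz,pru,rux,ruz,rxz] rk=20  ker:frx,uxz
∂1c = 0
c vs im∂2: reduces to 0 ⇒ boundary

cycle:yes boundary:yes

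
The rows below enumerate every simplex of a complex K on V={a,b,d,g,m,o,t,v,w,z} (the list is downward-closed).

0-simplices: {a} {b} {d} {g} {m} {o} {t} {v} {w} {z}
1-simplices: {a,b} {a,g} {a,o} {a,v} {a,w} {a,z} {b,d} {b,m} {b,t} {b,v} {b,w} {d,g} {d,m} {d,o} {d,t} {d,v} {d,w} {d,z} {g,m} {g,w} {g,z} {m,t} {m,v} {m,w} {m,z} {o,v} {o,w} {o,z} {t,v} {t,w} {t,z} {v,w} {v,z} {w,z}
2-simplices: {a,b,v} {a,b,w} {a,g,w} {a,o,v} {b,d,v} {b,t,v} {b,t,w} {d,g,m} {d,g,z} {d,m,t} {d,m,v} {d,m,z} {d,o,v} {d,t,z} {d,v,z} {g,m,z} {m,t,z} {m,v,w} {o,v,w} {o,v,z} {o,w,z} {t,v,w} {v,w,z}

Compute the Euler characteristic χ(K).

χ(K)=-1

n_0=10 n_1=34 n_2=23
χ=+10−34+23=-1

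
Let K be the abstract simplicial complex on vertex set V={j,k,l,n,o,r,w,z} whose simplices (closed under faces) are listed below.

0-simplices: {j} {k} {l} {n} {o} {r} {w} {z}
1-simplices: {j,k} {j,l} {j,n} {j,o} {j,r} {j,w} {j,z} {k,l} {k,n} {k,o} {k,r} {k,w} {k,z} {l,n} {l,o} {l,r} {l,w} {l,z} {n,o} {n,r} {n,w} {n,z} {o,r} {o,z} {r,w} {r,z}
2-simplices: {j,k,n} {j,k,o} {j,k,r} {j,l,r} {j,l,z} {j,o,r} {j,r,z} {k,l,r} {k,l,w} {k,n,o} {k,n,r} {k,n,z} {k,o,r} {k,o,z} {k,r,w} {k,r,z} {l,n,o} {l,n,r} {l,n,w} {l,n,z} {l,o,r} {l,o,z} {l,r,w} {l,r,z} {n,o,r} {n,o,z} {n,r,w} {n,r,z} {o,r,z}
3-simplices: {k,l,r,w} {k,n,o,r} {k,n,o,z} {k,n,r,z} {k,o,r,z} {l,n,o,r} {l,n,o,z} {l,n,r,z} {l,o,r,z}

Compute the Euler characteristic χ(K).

χ(K)=2

n_0=8 n_1=26 n_2=29 n_3=9
χ=+8−26+29−9=2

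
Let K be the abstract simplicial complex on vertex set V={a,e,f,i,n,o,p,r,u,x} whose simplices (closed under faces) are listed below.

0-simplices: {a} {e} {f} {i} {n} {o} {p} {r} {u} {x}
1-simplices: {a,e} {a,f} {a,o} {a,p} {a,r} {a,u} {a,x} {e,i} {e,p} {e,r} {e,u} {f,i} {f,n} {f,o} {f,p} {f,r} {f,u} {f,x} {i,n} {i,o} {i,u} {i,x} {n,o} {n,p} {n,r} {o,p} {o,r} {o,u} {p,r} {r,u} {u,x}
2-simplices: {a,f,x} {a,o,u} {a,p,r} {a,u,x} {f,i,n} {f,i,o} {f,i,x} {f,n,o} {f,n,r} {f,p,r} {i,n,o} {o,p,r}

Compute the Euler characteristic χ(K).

χ(K)=-9

n_0=10 n_1=31 n_2=12
χ=+10−31+12=-9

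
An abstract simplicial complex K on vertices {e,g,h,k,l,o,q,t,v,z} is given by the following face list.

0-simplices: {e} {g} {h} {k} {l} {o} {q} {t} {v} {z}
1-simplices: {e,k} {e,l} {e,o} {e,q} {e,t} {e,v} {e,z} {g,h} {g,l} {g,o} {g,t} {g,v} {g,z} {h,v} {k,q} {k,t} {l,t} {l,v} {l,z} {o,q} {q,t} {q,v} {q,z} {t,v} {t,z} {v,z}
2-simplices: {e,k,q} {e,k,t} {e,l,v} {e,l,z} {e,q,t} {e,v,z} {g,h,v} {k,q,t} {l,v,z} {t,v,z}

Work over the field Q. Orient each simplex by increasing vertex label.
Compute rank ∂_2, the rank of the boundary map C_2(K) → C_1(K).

rank∂_2=8

n_0=10 n_1=26 n_2=10  [Q]
∂1: piv[ek,el,eo,eq,et,ev,ez,gh,gl] rk=9  ker:go,gt,gv,gz,hv,kq,kt,lt,lv,lz,oq,qt,qv,qz,tv,tz,vz
∂2: piv[ekq,ekt,elv,elz,eqt,evz,ghv,tvz] rk=8  ker:kqt,lvz
rk∂_2=8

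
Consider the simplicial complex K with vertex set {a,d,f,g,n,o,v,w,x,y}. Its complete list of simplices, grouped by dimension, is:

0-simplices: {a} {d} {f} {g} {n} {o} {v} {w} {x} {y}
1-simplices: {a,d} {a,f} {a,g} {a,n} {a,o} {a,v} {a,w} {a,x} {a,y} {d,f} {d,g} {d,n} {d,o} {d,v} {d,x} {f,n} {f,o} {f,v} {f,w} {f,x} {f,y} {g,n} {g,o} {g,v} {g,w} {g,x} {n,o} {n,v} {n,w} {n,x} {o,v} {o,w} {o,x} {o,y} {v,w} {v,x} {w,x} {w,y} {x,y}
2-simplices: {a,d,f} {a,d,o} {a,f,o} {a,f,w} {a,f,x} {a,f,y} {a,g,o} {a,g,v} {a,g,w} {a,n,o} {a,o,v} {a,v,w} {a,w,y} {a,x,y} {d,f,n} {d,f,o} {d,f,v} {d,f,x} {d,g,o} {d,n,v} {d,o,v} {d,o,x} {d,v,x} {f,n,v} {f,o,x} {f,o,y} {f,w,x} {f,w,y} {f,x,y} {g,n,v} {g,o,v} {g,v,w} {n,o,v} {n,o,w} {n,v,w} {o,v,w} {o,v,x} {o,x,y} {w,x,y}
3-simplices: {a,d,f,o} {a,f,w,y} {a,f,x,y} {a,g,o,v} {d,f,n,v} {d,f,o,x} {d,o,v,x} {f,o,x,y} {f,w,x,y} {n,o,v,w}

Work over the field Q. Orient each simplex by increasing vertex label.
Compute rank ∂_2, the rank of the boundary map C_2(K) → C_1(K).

n_0=10 n_1=39 n_2=39 n_3=10  [Q]
∂1: piv[ad,af,ag,an,ao,av,aw,ax,ay] rk=9  ker:df,dg,dn,do,dv,dx,fn,fo,fv,fw,fx,fy,gn,go,gv,gw,gx,no,nv,nw,nx,ov,ow,ox,oy,vw,vx,wx,wy,xy
∂2: piv[adf,ado,afo,afw,afx,afy,ago,agv,agw,ano,aov,avw,awy,axy,dfn,dfv,dfx,dgo,dnv,dov,dox,dvx,foy,fwx,gnv,nov,now,nvw] rk=28  ker:dfo,fnv,fox,fwy,fxy,gov,gvw,ovw,ovx,oxy,wxy
∂3: piv[adfo,afwy,afxy,agov,dfnv,dfox,dovx,foxy,fwxy,novw] rk=10
rk∂_2=28

rank∂_2=28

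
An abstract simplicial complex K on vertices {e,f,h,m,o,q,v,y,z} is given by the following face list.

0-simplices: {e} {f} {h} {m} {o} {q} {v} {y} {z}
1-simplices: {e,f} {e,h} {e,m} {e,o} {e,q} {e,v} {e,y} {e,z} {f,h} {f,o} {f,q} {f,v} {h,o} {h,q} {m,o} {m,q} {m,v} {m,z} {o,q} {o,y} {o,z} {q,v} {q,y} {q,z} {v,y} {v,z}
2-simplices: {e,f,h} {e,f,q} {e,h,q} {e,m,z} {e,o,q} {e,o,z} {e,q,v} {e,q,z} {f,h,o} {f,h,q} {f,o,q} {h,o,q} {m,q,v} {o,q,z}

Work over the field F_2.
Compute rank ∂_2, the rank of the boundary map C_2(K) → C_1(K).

rank∂_2=11

n_0=9 n_1=26 n_2=14  [Z2]
∂1: piv[ef,eh,em,eo,eq,ev,ey,ez] rk=8  ker:fh,fo,fq,fv,ho,hq,mo,mq,mv,mz,oq,oy,oz,qv,qy,qz,vy,vz
∂2: piv[efh,efq,ehq,emz,eoq,eoz,eqv,eqz,fho,foq,mqv] rk=11  ker:fhq,hoq,oqz
rk∂_2=11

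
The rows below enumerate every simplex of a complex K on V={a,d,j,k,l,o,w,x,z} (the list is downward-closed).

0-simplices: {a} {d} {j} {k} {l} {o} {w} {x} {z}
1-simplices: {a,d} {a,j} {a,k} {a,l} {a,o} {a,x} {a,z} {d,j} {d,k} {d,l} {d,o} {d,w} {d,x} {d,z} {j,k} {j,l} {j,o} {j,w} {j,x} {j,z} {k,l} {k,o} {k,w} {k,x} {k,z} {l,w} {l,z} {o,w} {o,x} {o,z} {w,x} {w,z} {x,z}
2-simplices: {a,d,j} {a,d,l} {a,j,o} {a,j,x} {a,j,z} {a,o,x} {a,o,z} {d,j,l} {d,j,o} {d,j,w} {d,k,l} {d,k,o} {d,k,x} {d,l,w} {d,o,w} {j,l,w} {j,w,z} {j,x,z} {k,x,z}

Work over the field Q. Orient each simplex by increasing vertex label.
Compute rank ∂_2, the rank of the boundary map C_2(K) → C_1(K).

rank∂_2=18

n_0=9 n_1=33 n_2=19  [Q]
∂1: piv[ad,aj,ak,al,ao,ax,az,dw] rk=8  ker:dj,dk,dl,do,dx,dz,jk,jl,jo,jw,jx,jz,kl,ko,kw,kx,kz,lw,lz,ow,ox,oz,wx,wz,xz
∂2: piv[adj,adl,ajo,ajx,ajz,aox,aoz,djl,djo,djw,dkl,dko,dkx,dlw,dow,jwz,jxz,kxz] rk=18  ker:jlw
rk∂_2=18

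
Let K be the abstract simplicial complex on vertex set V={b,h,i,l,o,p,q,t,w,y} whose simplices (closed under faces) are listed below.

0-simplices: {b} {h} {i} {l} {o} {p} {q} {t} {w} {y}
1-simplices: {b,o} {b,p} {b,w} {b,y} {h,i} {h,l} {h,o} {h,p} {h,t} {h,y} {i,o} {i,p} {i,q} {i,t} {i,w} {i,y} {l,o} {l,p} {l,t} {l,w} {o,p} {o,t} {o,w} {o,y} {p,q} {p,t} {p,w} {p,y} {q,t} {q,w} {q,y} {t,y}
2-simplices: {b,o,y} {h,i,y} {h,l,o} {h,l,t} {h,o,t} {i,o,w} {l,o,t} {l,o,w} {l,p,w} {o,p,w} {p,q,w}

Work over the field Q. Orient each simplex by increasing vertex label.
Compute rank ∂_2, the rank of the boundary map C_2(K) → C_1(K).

rank∂_2=10

n_0=10 n_1=32 n_2=11  [Q]
∂1: piv[bo,bp,bw,by,hi,hl,ho,ht,iq] rk=9  ker:hp,hy,io,ip,it,iw,iy,lo,lp,lt,lw,op,ot,ow,oy,pq,pt,pw,py,qt,qw,qy,ty
∂2: piv[boy,hiy,hlo,hlt,hot,iow,low,lpw,opw,pqw] rk=10  ker:lot
rk∂_2=10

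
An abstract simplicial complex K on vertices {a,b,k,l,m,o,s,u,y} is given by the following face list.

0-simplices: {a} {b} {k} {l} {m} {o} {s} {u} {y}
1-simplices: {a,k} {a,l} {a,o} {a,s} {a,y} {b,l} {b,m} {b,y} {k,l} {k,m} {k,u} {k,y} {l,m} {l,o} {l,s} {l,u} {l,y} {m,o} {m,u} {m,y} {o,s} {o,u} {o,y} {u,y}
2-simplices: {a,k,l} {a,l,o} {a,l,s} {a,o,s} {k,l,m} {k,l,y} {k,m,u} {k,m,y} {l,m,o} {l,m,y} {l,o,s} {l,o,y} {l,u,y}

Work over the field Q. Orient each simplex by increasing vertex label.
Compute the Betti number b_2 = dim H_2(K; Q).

n_0=9 n_1=24 n_2=13  [Q]
∂1: piv[ak,al,ao,as,ay,bl,bm,ku] rk=8  ker:by,kl,km,ky,lm,lo,ls,lu,ly,mo,mu,my,os,ou,oy,uy
∂2: piv[akl,alo,als,aos,klm,kly,kmu,kmy,lmo,loy,luy] rk=11  ker:lmy,los
b_2=(13−11)−0=2

b_2=2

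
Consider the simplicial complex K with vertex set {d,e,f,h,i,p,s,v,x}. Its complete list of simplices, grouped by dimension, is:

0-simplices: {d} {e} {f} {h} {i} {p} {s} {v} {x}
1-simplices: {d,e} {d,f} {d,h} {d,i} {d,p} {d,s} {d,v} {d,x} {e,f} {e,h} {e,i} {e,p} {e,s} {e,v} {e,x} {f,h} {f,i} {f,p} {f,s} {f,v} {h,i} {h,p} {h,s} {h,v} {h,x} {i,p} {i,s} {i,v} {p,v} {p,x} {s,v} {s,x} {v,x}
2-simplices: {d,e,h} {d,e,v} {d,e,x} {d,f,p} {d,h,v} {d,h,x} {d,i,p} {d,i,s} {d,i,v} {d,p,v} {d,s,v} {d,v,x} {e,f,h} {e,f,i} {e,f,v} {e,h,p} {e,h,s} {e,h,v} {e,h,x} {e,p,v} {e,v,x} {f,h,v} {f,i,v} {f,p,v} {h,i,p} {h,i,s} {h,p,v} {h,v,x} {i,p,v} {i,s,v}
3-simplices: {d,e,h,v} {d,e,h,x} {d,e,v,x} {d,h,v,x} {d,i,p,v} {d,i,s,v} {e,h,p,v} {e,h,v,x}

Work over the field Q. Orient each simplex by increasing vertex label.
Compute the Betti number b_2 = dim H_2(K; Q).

n_0=9 n_1=33 n_2=30 n_3=8  [Q]
∂1: piv[de,df,dh,di,dp,ds,dv,dx] rk=8  ker:ef,eh,ei,ep,es,ev,ex,fh,fi,fp,fs,fv,hi,hp,hs,hv,hx,ip,is,iv,pv,px,sv,sx,vx
∂2: piv[deh,dev,dex,dfp,dhv,dhx,dip,dis,div,dpv,dsv,dvx,efh,efi,efv,ehp,ehs,epv,fiv,fpv,hip,his] rk=22  ker:ehv,ehx,evx,fhv,hpv,hvx,ipv,isv
∂3: piv[dehv,dehx,devx,dhvx,dipv,disv,ehpv] rk=7  ker:ehvx
b_2=(30−22)−7=1

b_2=1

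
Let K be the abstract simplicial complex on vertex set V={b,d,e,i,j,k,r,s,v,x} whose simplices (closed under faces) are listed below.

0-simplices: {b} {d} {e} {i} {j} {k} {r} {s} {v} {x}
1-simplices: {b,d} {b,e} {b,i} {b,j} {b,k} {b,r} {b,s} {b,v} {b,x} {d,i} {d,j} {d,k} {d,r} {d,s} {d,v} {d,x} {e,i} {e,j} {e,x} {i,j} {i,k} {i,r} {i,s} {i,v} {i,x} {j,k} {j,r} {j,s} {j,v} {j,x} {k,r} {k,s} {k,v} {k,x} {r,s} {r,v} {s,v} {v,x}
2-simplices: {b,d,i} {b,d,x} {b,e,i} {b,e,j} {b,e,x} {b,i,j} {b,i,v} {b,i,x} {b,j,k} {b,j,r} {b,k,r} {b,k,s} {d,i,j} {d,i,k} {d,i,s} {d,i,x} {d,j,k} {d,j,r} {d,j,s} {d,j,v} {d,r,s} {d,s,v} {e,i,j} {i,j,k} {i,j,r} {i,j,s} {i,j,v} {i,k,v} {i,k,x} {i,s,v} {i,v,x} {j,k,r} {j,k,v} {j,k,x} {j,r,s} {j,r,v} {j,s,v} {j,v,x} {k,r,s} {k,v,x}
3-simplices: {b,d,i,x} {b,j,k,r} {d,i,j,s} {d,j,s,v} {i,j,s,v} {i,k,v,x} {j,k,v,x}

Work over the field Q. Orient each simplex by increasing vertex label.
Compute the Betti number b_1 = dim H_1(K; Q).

b_1=0

n_0=10 n_1=38 n_2=40 n_3=7  [Q]
∂1: piv[bd,be,bi,bj,bk,br,bs,bv,bx] rk=9  ker:di,dj,dk,dr,ds,dv,dx,ei,ej,ex,ij,ik,ir,is,iv,ix,jk,jr,js,jv,jx,kr,ks,kv,kx,rs,rv,sv,vx
∂2: piv[bdi,bdx,bei,bej,bex,bij,biv,bix,bjk,bjr,bkr,bks,dij,dik,dis,djk,djr,djs,djv,drs,dsv,ijr,ijv,ikv,ikx,ivx,jkx,jrv,krs] rk=29  ker:dix,eij,ijk,ijs,isv,jkr,jkv,jrs,jsv,jvx,kvx
∂3: piv[bdix,bjkr,dijs,djsv,ijsv,ikvx,jkvx] rk=7
b_1=(38−9)−29=0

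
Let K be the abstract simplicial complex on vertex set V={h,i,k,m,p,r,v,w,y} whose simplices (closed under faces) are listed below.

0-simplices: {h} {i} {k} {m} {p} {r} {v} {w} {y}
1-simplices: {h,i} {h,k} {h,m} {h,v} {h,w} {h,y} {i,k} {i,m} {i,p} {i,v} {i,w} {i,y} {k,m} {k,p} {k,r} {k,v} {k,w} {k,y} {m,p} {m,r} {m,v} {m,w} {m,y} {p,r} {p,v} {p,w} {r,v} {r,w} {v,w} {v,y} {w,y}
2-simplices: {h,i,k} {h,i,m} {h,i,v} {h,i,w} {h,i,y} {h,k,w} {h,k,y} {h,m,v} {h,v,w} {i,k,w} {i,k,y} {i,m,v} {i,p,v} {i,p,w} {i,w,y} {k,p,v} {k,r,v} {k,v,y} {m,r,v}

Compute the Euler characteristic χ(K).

n_0=9 n_1=31 n_2=19
χ=+9−31+19=-3

χ(K)=-3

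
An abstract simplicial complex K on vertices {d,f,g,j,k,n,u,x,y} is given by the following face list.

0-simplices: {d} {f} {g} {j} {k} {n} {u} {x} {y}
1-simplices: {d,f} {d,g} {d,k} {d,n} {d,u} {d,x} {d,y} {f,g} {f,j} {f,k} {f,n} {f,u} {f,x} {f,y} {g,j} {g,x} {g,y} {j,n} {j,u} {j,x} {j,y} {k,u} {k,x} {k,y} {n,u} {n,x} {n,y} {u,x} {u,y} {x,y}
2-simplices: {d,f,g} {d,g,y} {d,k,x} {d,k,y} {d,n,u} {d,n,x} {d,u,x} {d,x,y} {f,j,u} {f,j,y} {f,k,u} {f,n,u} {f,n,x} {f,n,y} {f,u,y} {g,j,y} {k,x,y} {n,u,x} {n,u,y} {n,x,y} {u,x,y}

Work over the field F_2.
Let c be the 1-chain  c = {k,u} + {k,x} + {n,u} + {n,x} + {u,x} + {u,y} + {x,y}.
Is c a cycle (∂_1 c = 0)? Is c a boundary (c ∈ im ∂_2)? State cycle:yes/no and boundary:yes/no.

cycle:yes boundary:no

n_0=9 n_1=30 n_2=21  [Z2]
∂1: piv[df,dg,dk,dn,du,dx,dy,fj] rk=8  ker:fg,fk,fn,fu,fx,fy,gj,gx,gy,jn,ju,jx,jy,ku,kx,ky,nu,nx,ny,ux,uy,xy
∂2: piv[dfg,dgy,dkx,dky,dnu,dnx,dux,dxy,fju,fjy,fku,fnu,fnx,fny,fuy,gjy,nxy] rk=17  ker:kxy,nux,nuy,uxy
∂1c = 0
c vs im∂2: residual ≠ 0 ⇒ not boundary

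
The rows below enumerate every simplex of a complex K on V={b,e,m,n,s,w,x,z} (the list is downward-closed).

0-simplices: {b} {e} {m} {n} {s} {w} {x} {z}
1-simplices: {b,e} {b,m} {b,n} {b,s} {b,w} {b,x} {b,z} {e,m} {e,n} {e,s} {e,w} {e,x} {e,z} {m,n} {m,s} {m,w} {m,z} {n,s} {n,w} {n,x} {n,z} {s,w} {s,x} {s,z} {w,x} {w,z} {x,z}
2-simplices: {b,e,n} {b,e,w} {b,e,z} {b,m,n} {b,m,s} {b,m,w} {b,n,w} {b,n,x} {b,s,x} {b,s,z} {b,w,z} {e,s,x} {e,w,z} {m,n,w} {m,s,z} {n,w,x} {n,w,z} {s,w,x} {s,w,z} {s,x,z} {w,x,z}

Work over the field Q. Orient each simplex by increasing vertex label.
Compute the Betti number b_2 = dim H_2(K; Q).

n_0=8 n_1=27 n_2=21  [Q]
∂1: piv[be,bm,bn,bs,bw,bx,bz] rk=7  ker:em,en,es,ew,ex,ez,mn,ms,mw,mz,ns,nw,nx,nz,sw,sx,sz,wx,wz,xz
∂2: piv[ben,bew,bez,bmn,bms,bmw,bnw,bnx,bsx,bsz,bwz,esx,msz,nwx,nwz,swx,sxz] rk=17  ker:ewz,mnw,swz,wxz
b_2=(21−17)−0=4

b_2=4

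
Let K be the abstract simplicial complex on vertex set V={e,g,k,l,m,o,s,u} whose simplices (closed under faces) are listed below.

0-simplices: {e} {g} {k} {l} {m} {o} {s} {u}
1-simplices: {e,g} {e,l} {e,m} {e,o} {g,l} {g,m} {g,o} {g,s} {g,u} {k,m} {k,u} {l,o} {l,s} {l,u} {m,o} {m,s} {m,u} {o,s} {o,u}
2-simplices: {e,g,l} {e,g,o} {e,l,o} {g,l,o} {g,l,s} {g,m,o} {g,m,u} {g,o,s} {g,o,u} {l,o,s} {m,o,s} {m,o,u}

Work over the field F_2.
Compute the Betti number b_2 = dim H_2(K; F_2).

b_2=3

n_0=8 n_1=19 n_2=12  [Z2]
∂1: piv[eg,el,em,eo,gs,gu,km] rk=7  ker:gl,gm,go,ku,lo,ls,lu,mo,ms,mu,os,ou
∂2: piv[egl,ego,elo,gls,gmo,gmu,gos,gou,mos] rk=9  ker:glo,los,mou
b_2=(12−9)−0=3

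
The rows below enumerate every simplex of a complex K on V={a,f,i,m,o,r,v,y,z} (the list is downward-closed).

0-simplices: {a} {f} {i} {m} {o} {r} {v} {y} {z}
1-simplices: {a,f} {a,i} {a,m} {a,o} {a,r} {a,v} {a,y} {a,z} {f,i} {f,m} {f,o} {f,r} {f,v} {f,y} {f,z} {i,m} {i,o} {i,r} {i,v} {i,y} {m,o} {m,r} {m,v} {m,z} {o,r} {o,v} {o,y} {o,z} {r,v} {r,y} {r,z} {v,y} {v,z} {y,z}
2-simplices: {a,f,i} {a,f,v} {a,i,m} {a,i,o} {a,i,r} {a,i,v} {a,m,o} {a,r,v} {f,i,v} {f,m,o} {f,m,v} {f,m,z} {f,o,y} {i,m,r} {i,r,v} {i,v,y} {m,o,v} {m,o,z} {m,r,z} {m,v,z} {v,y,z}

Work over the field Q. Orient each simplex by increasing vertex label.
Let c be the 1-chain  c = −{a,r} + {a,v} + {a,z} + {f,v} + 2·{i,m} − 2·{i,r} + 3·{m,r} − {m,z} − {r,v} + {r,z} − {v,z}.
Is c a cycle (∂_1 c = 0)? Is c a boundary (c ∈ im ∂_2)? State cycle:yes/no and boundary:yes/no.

cycle:no boundary:no

n_0=9 n_1=34 n_2=21  [Q]
∂1: piv[af,ai,am,ao,ar,av,ay,az] rk=8  ker:fi,fm,fo,fr,fv,fy,fz,im,io,ir,iv,iy,mo,mr,mv,mz,or,ov,oy,oz,rv,ry,rz,vy,vz,yz
∂2: piv[afi,afv,aim,aio,air,aiv,amo,arv,fmo,fmv,fmz,foy,imr,ivy,mov,moz,mrz,mvz,vyz] rk=19  ker:fiv,irv
∂1c = −{a} − {f} + 2·{v}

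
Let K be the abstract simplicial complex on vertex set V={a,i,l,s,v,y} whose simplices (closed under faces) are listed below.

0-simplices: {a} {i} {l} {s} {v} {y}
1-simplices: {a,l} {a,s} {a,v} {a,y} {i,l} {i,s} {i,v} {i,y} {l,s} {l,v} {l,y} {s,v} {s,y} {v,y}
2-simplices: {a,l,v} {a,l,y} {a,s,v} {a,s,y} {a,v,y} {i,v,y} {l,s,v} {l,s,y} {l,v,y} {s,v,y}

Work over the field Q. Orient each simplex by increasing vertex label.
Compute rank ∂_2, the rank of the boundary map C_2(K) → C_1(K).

n_0=6 n_1=14 n_2=10  [Q]
∂1: piv[al,as,av,ay,il] rk=5  ker:is,iv,iy,ls,lv,ly,sv,sy,vy
∂2: piv[alv,aly,asv,asy,avy,ivy,lsv] rk=7  ker:lsy,lvy,svy
rk∂_2=7

rank∂_2=7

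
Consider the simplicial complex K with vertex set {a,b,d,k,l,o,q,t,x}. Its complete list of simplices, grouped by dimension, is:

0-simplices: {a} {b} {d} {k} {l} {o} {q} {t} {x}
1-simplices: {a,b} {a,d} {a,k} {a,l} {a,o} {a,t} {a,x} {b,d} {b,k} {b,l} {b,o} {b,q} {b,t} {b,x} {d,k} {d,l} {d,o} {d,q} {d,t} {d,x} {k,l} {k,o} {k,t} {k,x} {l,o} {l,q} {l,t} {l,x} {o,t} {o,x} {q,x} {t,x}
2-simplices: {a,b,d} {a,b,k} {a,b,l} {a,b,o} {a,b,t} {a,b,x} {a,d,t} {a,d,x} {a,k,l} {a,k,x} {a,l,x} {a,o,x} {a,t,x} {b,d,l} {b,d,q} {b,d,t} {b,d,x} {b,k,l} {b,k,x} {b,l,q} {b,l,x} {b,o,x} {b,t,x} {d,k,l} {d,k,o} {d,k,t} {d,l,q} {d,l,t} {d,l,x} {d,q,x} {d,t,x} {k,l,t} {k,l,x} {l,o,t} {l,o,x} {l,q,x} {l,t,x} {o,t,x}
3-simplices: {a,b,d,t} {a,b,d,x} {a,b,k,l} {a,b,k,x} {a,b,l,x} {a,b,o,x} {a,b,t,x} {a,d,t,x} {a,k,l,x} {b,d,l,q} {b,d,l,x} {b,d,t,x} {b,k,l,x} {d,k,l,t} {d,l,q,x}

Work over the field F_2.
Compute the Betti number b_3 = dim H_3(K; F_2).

n_0=9 n_1=32 n_2=38 n_3=15  [Z2]
∂1: piv[ab,ad,ak,al,ao,at,ax,bq] rk=8  ker:bd,bk,bl,bo,bt,bx,dk,dl,do,dq,dt,dx,kl,ko,kt,kx,lo,lq,lt,lx,ot,ox,qx,tx
∂2: piv[abd,abk,abl,abo,abt,abx,adt,adx,akl,akx,alx,aox,atx,bdl,bdq,blq,dkl,dko,dkt,dlt,dqx,lot,lox] rk=23  ker:bdt,bdx,bkl,bkx,blx,box,btx,dlq,dlx,dtx,klt,klx,lqx,ltx,otx
∂3: piv[abdt,abdx,abkl,abkx,ablx,abox,abtx,adtx,aklx,bdlq,bdlx,dklt,dlqx] rk=13  ker:bdtx,bklx
b_3=(15−13)−0=2

b_3=2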